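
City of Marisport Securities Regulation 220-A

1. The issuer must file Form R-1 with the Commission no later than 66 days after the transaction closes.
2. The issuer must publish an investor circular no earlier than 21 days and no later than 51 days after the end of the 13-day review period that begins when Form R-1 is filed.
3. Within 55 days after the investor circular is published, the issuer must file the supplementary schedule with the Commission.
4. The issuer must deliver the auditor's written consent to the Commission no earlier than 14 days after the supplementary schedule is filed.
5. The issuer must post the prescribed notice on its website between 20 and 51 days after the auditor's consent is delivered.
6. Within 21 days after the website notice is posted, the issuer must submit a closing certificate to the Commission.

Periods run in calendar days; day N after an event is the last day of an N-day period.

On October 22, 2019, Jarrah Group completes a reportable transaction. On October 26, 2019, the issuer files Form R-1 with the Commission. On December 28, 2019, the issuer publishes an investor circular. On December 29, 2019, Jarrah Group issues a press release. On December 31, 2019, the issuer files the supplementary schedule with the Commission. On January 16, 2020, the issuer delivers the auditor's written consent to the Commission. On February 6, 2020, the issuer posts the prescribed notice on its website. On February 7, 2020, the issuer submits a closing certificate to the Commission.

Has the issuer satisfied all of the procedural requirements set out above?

Step 1 — counting 66 days from October 22, 2019 (when the transaction closes) gives a deadline of December 27, 2019; done October 26, 2019 — timely.
Step 2 — 21 and 51 days from November 8, 2019 (end of the 13-day review period, which began when Form R-1 is filed on October 26, 2019) are November 29, 2019 and December 29, 2019 respectively; done December 28, 2019, which is between those dates.
Step 3 — counting 55 days from December 28, 2019 (when the investor circular is published) gives a deadline of February 21, 2020; done December 31, 2019 — timely.
Step 4 — must wait 14 days from December 31, 2019 (when the supplementary schedule is filed), so not before January 14, 2020; done January 16, 2020, after the minimum wait.
Step 5 — 20 and 51 days from January 16, 2020 (when the auditor's consent is delivered) are February 5, 2020 and March 7, 2020 respectively; done February 6, 2020 — within the window.
Step 6 — counting 21 days from February 6, 2020 (when the website notice is posted) gives a deadline of February 27, 2020; completed February 7, 2020, before the deadline.

Yes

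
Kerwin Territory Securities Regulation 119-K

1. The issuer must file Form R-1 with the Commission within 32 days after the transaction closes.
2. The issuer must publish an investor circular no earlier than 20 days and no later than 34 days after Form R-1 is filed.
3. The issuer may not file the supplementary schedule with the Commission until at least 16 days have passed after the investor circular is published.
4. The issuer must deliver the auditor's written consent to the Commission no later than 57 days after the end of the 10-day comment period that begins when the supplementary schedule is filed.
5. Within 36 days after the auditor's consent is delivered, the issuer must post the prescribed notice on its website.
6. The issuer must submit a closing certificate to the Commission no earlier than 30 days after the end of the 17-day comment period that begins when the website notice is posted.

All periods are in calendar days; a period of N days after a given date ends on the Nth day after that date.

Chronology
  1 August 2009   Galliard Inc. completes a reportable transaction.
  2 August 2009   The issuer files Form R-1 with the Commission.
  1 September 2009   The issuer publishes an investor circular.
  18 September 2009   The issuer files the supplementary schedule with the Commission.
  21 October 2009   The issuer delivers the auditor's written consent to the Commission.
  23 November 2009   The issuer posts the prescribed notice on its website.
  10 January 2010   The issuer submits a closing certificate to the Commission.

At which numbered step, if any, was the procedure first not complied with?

None — every step was satisfied

(1) due by 1 August 2009 + 32 days = 2 September 2009; done 2 August 2009 — timely.
(2) the permitted window runs from 2 August 2009 + 20 = 22 August 2009 to 2 August 2009 + 34 = 5 September 2009; done 1 September 2009, which is between those dates.
(3) permitted from 1 September 2009 + 16 days = 17 September 2009 onward; done 18 September 2009, after the minimum wait.
(4) due by 28 September 2009 + 57 days = 24 November 2009; 21 October 2009 is within that limit.
(5) due by 21 October 2009 + 36 days = 26 November 2009; 23 November 2009 is within that limit.
(6) permitted from 10 December 2009 + 30 days = 9 January 2010 onward; done 10 January 2010, after the minimum wait.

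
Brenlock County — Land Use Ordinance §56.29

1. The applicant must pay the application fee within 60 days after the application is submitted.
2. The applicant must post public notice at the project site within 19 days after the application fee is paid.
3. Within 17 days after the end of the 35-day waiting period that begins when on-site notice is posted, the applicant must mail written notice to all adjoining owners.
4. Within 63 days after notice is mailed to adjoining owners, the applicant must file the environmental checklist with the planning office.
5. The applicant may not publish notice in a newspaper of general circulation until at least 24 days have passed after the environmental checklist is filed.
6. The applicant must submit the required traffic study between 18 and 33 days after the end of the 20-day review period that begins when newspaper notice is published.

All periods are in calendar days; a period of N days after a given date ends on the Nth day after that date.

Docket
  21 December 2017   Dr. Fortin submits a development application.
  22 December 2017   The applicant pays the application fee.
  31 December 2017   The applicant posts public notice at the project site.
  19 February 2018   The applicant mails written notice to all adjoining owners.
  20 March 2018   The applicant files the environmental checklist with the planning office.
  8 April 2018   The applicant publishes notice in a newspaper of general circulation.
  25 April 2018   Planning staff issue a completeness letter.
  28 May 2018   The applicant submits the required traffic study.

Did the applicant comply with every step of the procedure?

No

(1) due by 21 December 2017 + 60 days = 19 February 2018; completed 22 December 2017, before the deadline.
(2) due by 22 December 2017 + 19 days = 10 January 2018; 31 December 2017 is within that limit.
(3) due by 4 February 2018 + 17 days = 21 February 2018; completed 19 February 2018, before the deadline.
(4) due by 19 February 2018 + 63 days = 23 April 2018; done 20 March 2018 — timely.
(5) permitted from 20 March 2018 + 24 days = 13 April 2018 onward; acted on 8 April 2018, 5 days prematurely.
No need to go further; step 5 was not satisfied.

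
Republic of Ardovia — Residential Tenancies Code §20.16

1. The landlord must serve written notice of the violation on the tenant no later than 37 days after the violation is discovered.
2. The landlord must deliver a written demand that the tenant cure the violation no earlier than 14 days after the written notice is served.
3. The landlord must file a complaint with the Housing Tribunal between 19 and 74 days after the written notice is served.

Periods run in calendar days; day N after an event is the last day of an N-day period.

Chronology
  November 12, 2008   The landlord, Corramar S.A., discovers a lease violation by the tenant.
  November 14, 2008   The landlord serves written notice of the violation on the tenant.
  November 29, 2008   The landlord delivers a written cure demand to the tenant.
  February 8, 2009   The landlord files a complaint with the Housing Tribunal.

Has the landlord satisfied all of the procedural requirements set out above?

(1) due by November 12, 2008 + 37 days = December 19, 2008; done November 14, 2008 — timely.
(2) permitted from November 14, 2008 + 14 days = November 28, 2008 onward; November 29, 2008 is on or after that date.
(3) the permitted window runs from November 14, 2008 + 19 = December 3, 2008 to November 14, 2008 + 74 = January 27, 2009; February 8, 2009 is 12 days past the end of the window.

No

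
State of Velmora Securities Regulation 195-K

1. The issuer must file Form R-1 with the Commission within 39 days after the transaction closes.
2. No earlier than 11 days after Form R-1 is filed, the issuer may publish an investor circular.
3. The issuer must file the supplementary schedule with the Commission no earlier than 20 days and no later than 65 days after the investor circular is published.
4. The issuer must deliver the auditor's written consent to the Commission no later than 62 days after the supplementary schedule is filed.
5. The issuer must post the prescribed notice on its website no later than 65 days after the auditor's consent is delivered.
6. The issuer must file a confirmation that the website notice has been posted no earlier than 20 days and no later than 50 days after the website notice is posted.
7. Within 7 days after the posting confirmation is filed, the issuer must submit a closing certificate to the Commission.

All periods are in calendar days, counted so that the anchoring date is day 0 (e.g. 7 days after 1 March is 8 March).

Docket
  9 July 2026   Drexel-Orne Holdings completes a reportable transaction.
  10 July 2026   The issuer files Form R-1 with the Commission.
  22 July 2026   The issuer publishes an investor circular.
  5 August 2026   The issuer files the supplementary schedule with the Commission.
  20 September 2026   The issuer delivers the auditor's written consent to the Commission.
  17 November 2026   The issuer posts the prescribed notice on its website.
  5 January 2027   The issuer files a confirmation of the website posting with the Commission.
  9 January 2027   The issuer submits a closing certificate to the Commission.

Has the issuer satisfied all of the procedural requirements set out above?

No

Step 1: 39 days after 9 July 2026 (when the transaction closes) is 17 August 2026; done 10 July 2026 — timely.
Step 2: the earliest permitted date is 11 days after 10 July 2026 (when Form R-1 is filed), i.e. 21 July 2026; done 22 July 2026, after the minimum wait.
Step 3: the window is 20–65 days after 22 July 2026 (when the investor circular is published), so 11 August 2026 through 25 September 2026; 5 August 2026 is 6 days too early.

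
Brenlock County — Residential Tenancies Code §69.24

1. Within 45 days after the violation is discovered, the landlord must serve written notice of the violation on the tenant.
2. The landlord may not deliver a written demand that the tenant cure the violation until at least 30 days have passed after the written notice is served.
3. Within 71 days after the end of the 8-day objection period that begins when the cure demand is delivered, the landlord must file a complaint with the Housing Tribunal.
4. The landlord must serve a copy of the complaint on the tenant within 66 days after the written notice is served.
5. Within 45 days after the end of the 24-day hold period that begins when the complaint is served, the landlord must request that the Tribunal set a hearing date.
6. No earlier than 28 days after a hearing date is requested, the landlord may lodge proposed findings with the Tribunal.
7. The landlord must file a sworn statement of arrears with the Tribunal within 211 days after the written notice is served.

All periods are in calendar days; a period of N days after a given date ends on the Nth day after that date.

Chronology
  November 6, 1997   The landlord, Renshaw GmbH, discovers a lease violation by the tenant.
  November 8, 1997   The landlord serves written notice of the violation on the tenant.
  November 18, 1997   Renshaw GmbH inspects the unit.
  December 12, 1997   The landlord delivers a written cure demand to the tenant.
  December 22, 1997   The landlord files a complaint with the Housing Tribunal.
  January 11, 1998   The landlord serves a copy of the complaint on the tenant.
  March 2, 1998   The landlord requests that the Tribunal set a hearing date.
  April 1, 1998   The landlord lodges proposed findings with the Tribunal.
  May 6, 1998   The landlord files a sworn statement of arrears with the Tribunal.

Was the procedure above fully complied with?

Step 1: 45 days after November 6, 1997 (when the violation is discovered) is December 21, 1997; completed November 8, 1997, before the deadline.
Step 2: the earliest permitted date is 30 days after November 8, 1997 (when the written notice is served), i.e. December 8, 1997; December 12, 1997 is on or after that date.
Step 3: 71 days after December 20, 1997 (end of the 8-day objection period, which began when the cure demand is delivered on December 12, 1997) is March 1, 1998; completed December 22, 1997, before the deadline.
Step 4: 66 days after November 8, 1997 (when the written notice is served) is January 13, 1998; done January 11, 1998 — timely.
Step 5: 45 days after February 4, 1998 (end of the 24-day hold period, which began when the complaint is served on January 11, 1998) is March 21, 1998; March 2, 1998 is within that limit.
Step 6: the earliest permitted date is 28 days after March 2, 1998 (when a hearing date is requested), i.e. March 30, 1998; done April 1, 1998, after the minimum wait.
Step 7: 211 days after November 8, 1997 (when the written notice is served) is June 7, 1998; done May 6, 1998 — timely.

Yes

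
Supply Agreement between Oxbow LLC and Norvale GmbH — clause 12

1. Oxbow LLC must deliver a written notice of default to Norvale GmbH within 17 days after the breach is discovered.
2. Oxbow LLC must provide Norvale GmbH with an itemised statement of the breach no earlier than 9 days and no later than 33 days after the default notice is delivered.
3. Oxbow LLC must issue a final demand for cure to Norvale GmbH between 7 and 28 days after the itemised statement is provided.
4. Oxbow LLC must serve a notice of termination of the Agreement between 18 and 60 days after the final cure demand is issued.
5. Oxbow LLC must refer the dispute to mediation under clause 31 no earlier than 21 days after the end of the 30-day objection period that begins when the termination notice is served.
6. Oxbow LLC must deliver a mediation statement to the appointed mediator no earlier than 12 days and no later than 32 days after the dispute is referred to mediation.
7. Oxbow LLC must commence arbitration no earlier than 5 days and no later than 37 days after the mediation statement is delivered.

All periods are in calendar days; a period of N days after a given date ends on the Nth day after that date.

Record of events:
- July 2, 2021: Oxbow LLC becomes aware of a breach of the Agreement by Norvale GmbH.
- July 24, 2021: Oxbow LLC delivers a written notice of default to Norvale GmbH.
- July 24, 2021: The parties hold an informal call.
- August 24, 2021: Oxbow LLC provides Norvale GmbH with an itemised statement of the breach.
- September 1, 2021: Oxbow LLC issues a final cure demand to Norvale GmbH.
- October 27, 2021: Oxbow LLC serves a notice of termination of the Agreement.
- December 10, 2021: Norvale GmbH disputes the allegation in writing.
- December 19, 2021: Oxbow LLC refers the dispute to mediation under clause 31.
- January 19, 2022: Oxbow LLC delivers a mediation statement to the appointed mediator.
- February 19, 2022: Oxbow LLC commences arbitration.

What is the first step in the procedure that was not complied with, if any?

Step 1

(1) due by July 2, 2021 + 17 days = July 19, 2021; done July 24, 2021 — 5 days late.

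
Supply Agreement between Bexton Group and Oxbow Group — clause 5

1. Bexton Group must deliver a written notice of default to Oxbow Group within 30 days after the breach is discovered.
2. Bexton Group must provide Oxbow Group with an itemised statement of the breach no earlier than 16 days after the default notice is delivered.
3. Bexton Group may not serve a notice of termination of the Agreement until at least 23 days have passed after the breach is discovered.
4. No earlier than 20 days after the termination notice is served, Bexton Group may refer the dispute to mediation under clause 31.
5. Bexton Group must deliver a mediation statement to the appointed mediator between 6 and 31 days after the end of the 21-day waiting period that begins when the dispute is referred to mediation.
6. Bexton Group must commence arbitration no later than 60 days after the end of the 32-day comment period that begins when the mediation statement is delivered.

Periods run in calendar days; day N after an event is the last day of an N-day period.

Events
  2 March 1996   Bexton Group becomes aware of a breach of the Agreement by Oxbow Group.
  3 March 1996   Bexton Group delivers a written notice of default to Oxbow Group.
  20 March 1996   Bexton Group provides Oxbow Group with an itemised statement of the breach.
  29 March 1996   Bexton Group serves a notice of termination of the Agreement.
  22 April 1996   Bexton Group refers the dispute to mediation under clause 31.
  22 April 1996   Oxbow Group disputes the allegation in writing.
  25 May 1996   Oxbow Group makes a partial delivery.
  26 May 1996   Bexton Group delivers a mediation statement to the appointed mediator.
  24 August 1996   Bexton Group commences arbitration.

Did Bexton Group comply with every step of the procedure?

Yes

(1) due by 2 March 1996 + 30 days = 1 April 1996; 3 March 1996 is within that limit.
(2) permitted from 3 March 1996 + 16 days = 19 March 1996 onward; done 20 March 1996, after the minimum wait.
(3) permitted from 2 March 1996 + 23 days = 25 March 1996 onward; 29 March 1996 is on or after that date.
(4) permitted from 29 March 1996 + 20 days = 18 April 1996 onward; done 22 April 1996, after the minimum wait.
(5) the permitted window runs from 13 May 1996 + 6 = 19 May 1996 to 13 May 1996 + 31 = 13 June 1996; 26 May 1996 falls inside that range.
(6) due by 27 June 1996 + 60 days = 26 August 1996; done 24 August 1996 — timely.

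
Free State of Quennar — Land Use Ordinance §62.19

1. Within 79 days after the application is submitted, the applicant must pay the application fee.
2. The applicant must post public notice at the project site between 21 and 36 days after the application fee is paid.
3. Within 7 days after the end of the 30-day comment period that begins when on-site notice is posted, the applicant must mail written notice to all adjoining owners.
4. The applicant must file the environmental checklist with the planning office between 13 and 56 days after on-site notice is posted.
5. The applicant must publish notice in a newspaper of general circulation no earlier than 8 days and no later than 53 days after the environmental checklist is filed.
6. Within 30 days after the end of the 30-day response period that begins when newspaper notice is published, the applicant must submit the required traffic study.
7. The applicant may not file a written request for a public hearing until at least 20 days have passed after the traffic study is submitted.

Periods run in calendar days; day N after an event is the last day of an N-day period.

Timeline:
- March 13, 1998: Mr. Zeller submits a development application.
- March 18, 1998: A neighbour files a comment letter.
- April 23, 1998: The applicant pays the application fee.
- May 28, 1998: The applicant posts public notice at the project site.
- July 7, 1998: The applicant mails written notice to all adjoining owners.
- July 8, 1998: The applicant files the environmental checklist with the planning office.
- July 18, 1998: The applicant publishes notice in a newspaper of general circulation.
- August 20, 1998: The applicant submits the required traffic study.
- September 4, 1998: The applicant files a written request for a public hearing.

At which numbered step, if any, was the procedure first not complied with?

Step 3

Step 1 — counting 79 days from March 13, 1998 (when the application is submitted) gives a deadline of May 31, 1998; April 23, 1998 is within that limit.
Step 2 — 21 and 36 days from April 23, 1998 (when the application fee is paid) are May 14, 1998 and May 29, 1998 respectively; done May 28, 1998, which is between those dates.
Step 3 — counting 7 days from June 27, 1998 (end of the 30-day comment period, which began when on-site notice is posted on May 28, 1998) gives a deadline of July 4, 1998; July 7, 1998 misses that deadline by 3 days.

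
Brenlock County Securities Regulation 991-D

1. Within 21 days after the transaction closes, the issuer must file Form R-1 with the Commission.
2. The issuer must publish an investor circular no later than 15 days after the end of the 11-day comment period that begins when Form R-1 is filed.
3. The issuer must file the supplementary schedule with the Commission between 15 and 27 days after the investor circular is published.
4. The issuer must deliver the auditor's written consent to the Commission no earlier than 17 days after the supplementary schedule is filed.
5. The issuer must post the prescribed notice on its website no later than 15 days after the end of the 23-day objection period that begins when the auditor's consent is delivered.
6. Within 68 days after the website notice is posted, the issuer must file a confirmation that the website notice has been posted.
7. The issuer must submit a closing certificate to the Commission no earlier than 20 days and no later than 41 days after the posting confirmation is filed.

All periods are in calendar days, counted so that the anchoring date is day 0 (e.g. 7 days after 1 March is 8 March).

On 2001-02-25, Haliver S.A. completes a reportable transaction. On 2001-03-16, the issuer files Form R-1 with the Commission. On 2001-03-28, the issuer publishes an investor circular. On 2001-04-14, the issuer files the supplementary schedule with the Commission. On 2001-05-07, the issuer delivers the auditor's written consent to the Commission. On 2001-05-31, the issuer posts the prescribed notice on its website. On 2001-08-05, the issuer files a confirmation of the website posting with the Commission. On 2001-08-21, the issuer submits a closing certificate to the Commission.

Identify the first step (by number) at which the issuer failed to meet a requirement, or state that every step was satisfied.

Step 7

(1) due by 2001-02-25 + 21 days = 2001-03-18; completed 2001-03-16, before the deadline.
(2) due by 2001-03-27 + 15 days = 2001-04-11; completed 2001-03-28, before the deadline.
(3) the permitted window runs from 2001-03-28 + 15 = 2001-04-12 to 2001-03-28 + 27 = 2001-04-24; done 2001-04-14, which is between those dates.
(4) permitted from 2001-04-14 + 17 days = 2001-05-01 onward; done 2001-05-07 — permitted.
(5) due by 2001-05-30 + 15 days = 2001-06-14; done 2001-05-31 — timely.
(6) due by 2001-05-31 + 68 days = 2001-08-07; done 2001-08-05 — timely.
(7) the permitted window runs from 2001-08-05 + 20 = 2001-08-25 to 2001-08-05 + 41 = 2001-09-15; 2001-08-21 is 4 days too early.
Later steps need not be reached.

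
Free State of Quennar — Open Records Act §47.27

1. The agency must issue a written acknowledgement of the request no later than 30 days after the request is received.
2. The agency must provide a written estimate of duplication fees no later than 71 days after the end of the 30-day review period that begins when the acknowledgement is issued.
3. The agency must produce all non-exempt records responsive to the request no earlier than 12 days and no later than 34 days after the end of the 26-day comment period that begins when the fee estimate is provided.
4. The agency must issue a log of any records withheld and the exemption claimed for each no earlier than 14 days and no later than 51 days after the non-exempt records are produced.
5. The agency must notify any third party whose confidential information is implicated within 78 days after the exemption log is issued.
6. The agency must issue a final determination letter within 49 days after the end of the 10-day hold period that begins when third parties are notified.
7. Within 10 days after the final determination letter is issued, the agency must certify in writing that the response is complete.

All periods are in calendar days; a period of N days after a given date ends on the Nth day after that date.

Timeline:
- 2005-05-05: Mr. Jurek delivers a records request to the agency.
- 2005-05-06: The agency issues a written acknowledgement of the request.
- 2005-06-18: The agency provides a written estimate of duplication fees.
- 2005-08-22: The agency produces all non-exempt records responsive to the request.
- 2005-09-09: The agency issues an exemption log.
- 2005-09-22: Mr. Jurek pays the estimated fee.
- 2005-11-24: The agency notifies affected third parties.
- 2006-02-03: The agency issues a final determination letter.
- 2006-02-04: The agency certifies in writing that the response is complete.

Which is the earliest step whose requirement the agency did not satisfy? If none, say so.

(1) due by 2005-05-05 + 30 days = 2005-06-04; done 2005-05-06 — timely.
(2) due by 2005-06-05 + 71 days = 2005-08-15; completed 2005-06-18, before the deadline.
(3) the permitted window runs from 2005-07-14 + 12 = 2005-07-26 to 2005-07-14 + 34 = 2005-08-17; 2005-08-22 is 5 days past the end of the window.
Later steps need not be reached.

Step 3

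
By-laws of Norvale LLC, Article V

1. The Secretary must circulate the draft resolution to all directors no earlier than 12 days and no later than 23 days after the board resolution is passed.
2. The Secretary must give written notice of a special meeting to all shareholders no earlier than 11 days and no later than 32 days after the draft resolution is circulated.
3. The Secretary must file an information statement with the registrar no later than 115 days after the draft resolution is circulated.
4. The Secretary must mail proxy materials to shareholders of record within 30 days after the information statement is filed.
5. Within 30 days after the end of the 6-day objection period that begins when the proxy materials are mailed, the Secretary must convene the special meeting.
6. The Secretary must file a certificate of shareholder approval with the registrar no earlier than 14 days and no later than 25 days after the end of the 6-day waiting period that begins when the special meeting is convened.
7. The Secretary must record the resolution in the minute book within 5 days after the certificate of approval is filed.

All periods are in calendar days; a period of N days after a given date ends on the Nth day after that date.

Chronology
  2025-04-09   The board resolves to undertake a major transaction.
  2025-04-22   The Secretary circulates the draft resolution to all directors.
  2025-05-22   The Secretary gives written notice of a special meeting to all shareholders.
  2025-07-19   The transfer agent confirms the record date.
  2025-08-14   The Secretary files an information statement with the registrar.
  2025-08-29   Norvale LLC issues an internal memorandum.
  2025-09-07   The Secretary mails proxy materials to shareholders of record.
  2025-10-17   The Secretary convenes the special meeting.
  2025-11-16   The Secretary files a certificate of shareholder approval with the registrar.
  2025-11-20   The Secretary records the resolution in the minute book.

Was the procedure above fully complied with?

No

Step 1 — 12 and 23 days from 2025-04-09 (when the board resolution is passed) are 2025-04-21 and 2025-05-02 respectively; done 2025-04-22, which is between those dates.
Step 2 — 11 and 32 days from 2025-04-22 (when the draft resolution is circulated) are 2025-05-03 and 2025-05-24 respectively; done 2025-05-22, which is between those dates.
Step 3 — counting 115 days from 2025-04-22 (when the draft resolution is circulated) gives a deadline of 2025-08-15; completed 2025-08-14, before the deadline.
Step 4 — counting 30 days from 2025-08-14 (when the information statement is filed) gives a deadline of 2025-09-13; 2025-09-07 is within that limit.
Step 5 — counting 30 days from 2025-09-13 (end of the 6-day objection period, which began when the proxy materials are mailed on 2025-09-07) gives a deadline of 2025-10-13; 2025-10-17 misses that deadline by 4 days.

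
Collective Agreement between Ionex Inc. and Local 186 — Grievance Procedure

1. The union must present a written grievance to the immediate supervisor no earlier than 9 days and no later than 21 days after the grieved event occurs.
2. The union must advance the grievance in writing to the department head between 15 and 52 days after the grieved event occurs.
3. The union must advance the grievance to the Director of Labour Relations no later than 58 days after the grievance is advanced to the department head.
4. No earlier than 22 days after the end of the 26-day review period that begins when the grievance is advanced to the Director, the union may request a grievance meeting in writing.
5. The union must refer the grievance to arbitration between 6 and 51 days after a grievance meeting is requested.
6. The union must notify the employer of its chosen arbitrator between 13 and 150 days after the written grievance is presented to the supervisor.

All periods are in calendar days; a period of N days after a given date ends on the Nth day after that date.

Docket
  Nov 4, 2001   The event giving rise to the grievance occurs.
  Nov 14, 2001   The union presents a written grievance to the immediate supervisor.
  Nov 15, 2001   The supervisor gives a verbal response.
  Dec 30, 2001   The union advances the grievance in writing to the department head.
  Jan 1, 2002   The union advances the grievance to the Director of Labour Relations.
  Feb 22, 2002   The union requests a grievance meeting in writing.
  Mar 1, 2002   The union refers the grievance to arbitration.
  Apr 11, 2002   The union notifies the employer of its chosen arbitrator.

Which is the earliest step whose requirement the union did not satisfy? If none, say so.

(1) the permitted window runs from Nov 4, 2001 + 9 = Nov 13, 2001 to Nov 4, 2001 + 21 = Nov 25, 2001; Nov 14, 2001 falls inside that range.
(2) the permitted window runs from Nov 4, 2001 + 15 = Nov 19, 2001 to Nov 4, 2001 + 52 = Dec 26, 2001; done Dec 30, 2001 — 4 days after the window closed.

Step 2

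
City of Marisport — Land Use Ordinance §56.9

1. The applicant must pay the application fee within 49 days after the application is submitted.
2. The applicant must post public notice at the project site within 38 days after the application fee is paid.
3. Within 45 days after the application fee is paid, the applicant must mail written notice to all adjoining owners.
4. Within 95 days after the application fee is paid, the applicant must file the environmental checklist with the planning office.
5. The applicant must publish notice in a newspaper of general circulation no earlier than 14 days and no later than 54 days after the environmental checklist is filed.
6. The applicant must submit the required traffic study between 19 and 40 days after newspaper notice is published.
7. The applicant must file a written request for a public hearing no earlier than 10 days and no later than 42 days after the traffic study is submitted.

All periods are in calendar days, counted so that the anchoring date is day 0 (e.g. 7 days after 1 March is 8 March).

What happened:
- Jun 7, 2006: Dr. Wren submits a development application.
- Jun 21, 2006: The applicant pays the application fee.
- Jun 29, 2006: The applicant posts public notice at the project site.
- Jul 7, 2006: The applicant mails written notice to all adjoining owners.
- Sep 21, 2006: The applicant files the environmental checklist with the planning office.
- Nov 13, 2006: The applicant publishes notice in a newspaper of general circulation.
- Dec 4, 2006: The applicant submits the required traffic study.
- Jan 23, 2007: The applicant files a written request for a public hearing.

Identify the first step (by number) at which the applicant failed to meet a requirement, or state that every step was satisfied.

Step 1: 49 days after Jun 7, 2006 (when the application is submitted) is Jul 26, 2006; Jun 21, 2006 is within that limit.
Step 2: 38 days after Jun 21, 2006 (when the application fee is paid) is Jul 29, 2006; completed Jun 29, 2006, before the deadline.
Step 3: 45 days after Jun 21, 2006 (when the application fee is paid) is Aug 5, 2006; completed Jul 7, 2006, before the deadline.
Step 4: 95 days after Jun 21, 2006 (when the application fee is paid) is Sep 24, 2006; Sep 21, 2006 is within that limit.
Step 5: the window is 14–54 days after Sep 21, 2006 (when the environmental checklist is filed), so Oct 5, 2006 through Nov 14, 2006; done Nov 13, 2006 — within the window.
Step 6: the window is 19–40 days after Nov 13, 2006 (when newspaper notice is published), so Dec 2, 2006 through Dec 23, 2006; done Dec 4, 2006 — within the window.
Step 7: the window is 10–42 days after Dec 4, 2006 (when the traffic study is submitted), so Dec 14, 2006 through Jan 15, 2007; done Jan 23, 2007 — 8 days after the window closed.
The procedure was therefore not followed at step 7.

Step 7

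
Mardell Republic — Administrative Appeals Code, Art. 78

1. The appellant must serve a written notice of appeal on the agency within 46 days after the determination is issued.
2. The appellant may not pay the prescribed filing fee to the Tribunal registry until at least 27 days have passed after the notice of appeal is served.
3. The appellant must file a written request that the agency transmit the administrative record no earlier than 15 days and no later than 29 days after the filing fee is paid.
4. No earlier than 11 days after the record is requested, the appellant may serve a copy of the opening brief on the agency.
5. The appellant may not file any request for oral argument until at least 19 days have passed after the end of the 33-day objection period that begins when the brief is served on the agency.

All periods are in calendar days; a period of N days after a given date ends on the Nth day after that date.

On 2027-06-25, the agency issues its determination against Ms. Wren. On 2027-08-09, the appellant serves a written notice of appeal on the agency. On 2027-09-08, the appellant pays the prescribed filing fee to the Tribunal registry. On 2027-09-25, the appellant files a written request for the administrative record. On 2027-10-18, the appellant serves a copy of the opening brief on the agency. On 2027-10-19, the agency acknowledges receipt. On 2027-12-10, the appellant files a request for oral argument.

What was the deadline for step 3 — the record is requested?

Step 3 runs from 2027-09-08, when the filing fee is paid. The window is 15–29 days after 2027-09-08; it closes on 2027-10-07.

2027-10-07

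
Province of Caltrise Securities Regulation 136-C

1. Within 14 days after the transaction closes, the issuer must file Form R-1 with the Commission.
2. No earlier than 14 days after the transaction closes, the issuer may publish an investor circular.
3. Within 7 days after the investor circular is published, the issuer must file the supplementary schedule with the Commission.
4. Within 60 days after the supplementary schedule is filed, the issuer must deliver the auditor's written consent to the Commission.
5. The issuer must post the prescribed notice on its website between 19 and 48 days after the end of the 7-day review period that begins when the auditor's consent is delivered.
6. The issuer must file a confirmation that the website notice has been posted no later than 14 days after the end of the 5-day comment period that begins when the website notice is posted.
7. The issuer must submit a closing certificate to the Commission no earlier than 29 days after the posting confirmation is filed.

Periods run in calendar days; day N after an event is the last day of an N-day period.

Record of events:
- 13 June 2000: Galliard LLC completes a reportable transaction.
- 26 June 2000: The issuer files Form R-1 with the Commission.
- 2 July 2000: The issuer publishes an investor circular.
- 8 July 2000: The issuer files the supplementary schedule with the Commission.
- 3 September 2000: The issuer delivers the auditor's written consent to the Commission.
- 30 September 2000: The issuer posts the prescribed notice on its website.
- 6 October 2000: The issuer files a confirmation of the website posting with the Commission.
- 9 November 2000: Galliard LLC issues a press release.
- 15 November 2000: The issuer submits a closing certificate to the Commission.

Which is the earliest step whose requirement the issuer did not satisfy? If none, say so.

(1) due by 13 June 2000 + 14 days = 27 June 2000; 26 June 2000 is within that limit.
(2) permitted from 13 June 2000 + 14 days = 27 June 2000 onward; done 2 July 2000, after the minimum wait.
(3) due by 2 July 2000 + 7 days = 9 July 2000; 8 July 2000 is within that limit.
(4) due by 8 July 2000 + 60 days = 6 September 2000; 3 September 2000 is within that limit.
(5) the permitted window runs from 10 September 2000 + 19 = 29 September 2000 to 10 September 2000 + 48 = 28 October 2000; done 30 September 2000, which is between those dates.
(6) due by 5 October 2000 + 14 days = 19 October 2000; completed 6 October 2000, before the deadline.
(7) permitted from 6 October 2000 + 29 days = 4 November 2000 onward; done 15 November 2000, after the minimum wait.

None — every step was satisfied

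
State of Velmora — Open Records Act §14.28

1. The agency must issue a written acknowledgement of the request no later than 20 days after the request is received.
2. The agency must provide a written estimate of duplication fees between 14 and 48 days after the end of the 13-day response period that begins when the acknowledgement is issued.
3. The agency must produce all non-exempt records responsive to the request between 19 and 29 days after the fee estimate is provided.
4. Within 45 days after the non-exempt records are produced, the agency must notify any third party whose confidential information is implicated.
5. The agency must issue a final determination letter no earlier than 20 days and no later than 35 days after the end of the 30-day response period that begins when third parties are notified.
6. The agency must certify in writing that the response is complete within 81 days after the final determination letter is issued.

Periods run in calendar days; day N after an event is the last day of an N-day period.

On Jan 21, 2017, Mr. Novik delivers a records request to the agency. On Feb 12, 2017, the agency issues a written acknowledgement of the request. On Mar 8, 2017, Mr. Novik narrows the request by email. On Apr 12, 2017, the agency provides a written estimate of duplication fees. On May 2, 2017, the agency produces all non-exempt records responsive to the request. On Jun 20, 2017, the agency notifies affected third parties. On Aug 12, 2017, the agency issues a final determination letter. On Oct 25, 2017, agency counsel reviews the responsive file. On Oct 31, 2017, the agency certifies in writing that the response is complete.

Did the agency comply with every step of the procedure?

No

(1) due by Jan 21, 2017 + 20 days = Feb 10, 2017; not done until Feb 12, 2017, 2 days after the deadline.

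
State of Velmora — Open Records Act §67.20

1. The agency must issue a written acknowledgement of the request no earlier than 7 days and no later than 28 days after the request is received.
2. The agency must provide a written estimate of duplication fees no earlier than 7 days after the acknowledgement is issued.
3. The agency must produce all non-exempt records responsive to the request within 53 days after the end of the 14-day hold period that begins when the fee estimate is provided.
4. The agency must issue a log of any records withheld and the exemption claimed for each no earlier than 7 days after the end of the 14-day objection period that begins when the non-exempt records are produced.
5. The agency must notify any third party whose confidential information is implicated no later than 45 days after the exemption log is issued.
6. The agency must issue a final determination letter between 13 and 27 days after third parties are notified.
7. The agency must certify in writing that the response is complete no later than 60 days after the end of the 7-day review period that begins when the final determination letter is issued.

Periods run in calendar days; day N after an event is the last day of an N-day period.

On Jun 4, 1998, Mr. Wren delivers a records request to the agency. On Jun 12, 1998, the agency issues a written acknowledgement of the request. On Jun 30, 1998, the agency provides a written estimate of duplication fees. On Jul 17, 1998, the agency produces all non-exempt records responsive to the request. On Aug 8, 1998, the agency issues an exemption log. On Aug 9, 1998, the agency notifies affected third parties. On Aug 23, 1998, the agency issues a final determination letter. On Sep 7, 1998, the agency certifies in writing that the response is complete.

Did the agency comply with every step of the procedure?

Yes

Step 1: the window is 7–28 days after Jun 4, 1998 (when the request is received), so Jun 11, 1998 through Jul 2, 1998; done Jun 12, 1998 — within the window.
Step 2: the earliest permitted date is 7 days after Jun 12, 1998 (when the acknowledgement is issued), i.e. Jun 19, 1998; done Jun 30, 1998 — permitted.
Step 3: 53 days after Jul 14, 1998 (end of the 14-day hold period, which began when the fee estimate is provided on Jun 30, 1998) is Sep 5, 1998; Jul 17, 1998 is within that limit.
Step 4: the earliest permitted date is 7 days after Jul 31, 1998 (end of the 14-day objection period, which began when the non-exempt records are produced on Jul 17, 1998), i.e. Aug 7, 1998; done Aug 8, 1998 — permitted.
Step 5: 45 days after Aug 8, 1998 (when the exemption log is issued) is Sep 22, 1998; completed Aug 9, 1998, before the deadline.
Step 6: the window is 13–27 days after Aug 9, 1998 (when third parties are notified), so Aug 22, 1998 through Sep 5, 1998; done Aug 23, 1998 — within the window.
Step 7: 60 days after Aug 30, 1998 (end of the 7-day review period, which began when the final determination letter is issued on Aug 23, 1998) is Oct 29, 1998; completed Sep 7, 1998, before the deadline.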